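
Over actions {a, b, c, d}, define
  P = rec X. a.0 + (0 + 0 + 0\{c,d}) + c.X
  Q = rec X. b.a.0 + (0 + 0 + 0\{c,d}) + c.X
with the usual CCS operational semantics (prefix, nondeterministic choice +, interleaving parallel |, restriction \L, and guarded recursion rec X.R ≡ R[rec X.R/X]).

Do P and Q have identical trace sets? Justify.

trace-distinct — witness ⟨a⟩

P's transition system — 2 states:
  m0 = rec X. a.0 + (0 + 0 + 0\{c,d}) + c.X has moves ··a··> m1, ··c··> m0
  m1 = 0 has moves ·
Q's transition system — 3 states:
  n0 = rec X. b.a.0 + (0 + 0 + 0\{c,d}) + c.X has moves ··b··> n1, ··c··> n0
  n1 = a.0 has moves ··a··> n2
  n2 = 0 has moves ·
Trace ⟨a⟩ through P, begin at {m0}:
  after a @ step 1: {m1}
  P completes σ.
Trace ⟨a⟩ through Q, begin at {n0}:
  after a @ step 1: ∅  — Q cannot continue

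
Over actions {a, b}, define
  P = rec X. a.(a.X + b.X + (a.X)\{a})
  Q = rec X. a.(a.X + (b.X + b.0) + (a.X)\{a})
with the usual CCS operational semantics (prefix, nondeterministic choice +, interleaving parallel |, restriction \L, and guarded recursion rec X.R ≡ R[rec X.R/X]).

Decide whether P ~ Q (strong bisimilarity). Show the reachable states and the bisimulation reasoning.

LTS(P): 2 reachable states
  m0 = rec X. a.(a.X + b.X + (a.X)\{a}) :: —a→ m1
  m1 = a.(rec X. a.(a.X + b.X + (a.X)\{a})) + b.(rec X. a.(a.X + b.X + (a.X)\{a})) + (a.(rec X. a.(a.X + b.X + (a.X)\{a})))\{a} :: —a→ m0, —b→ m0
LTS(Q): 3 reachable states
  n0 = rec X. a.(a.X + (b.X + b.0) + (a.X)\{a}) :: —a→ n1
  n1 = a.(rec X. a.(a.X + (b.X + b.0) + (a.X)\{a})) + (b.(rec X. a.(a.X + (b.X + b.0) + (a.X)\{a})) + b.0) + (a.(rec X. a.(a.X + (b.X + b.0) + (a.X)\{a})))\{a} :: —a→ n0, —b→ n0, —b→ n2
  n2 = 0 :: ·
Partition-refinement fixed point:
  B0 = {m0}
  B1 = {m1}
  B2 = {n0}
  B3 = {n1}
  B4 = {n2}
m0 ∈ B0, n0 ∈ B2 → different blocks

P ≁ Q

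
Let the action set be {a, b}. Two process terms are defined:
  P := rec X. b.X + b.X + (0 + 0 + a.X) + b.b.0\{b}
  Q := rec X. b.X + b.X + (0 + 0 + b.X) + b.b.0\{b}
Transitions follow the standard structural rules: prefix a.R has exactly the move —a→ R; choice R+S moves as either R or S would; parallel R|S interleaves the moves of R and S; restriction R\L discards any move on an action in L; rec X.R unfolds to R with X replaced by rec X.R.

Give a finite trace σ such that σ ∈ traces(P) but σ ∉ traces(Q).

Reachable graph of P (3 states):
  u0 = rec X. b.X + b.X + (0 + 0 + a.X) + b.b.0\{b} :: —a→ u0, —b→ u0, —b→ u1
  u1 = b.0\{b} :: —b→ u2
  u2 = 0\{b} :: deadlocked
Reachable graph of Q (3 states):
  v0 = rec X. b.X + b.X + (0 + 0 + b.X) + b.b.0\{b} :: —b→ v0, —b→ v1
  v1 = b.0\{b} :: —b→ v2
  v2 = 0\{b} :: deadlocked
Run σ = ⟨a⟩ on P: start {u0}
  [1] a ⇒ {u0}
  ✓ P
Run σ = ⟨a⟩ on Q: start {v0}
  [1] a ⇒ no successor for Q

a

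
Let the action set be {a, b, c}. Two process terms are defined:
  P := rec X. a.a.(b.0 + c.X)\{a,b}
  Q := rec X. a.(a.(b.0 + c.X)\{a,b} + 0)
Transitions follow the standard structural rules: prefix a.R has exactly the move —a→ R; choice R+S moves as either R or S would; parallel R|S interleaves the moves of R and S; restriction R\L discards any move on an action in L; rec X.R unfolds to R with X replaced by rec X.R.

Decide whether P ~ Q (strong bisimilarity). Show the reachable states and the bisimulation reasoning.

Reachable graph of P (4 states):
  p0 = rec X. a.a.(b.0 + c.X)\{a,b} ⊢ —a→ p1
  p1 = a.(b.0 + c.(rec X. a.a.(b.0 + c.X)\{a,b}))\{a,b} ⊢ —a→ p2
  p2 = (b.0 + c.(rec X. a.a.(b.0 + c.X)\{a,b}))\{a,b} ⊢ —c→ p3
  p3 = (rec X. a.a.(b.0 + c.X)\{a,b})\{a,b} ⊢ ·
Reachable graph of Q (4 states):
  q0 = rec X. a.(a.(b.0 + c.X)\{a,b} + 0) ⊢ —a→ q1
  q1 = a.(b.0 + c.(rec X. a.(a.(b.0 + c.X)\{a,b} + 0)))\{a,b} + 0 ⊢ —a→ q2
  q2 = (b.0 + c.(rec X. a.(a.(b.0 + c.X)\{a,b} + 0)))\{a,b} ⊢ —c→ q3
  q3 = (rec X. a.(a.(b.0 + c.X)\{a,b} + 0))\{a,b} ⊢ ·
Bisimilarity quotient blocks:
  B0 = {p0, q0}
  B1 = {p1, q1}
  B2 = {p2, q2}
  B3 = {p3, q3}
p0 ∈ B0, q0 ∈ B0 → same block

YES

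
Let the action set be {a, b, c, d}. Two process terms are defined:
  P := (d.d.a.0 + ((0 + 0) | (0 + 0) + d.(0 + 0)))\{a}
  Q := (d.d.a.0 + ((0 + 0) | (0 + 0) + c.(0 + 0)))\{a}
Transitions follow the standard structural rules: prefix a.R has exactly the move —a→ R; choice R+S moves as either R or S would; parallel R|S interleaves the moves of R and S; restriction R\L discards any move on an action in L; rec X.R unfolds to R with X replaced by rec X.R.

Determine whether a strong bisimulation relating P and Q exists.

P's transition system — 4 states:
  u0 = (d.d.a.0 + ((0 + 0) | (0 + 0) + d.(0 + 0)))\{a} :: ··d··> u1, ··d··> u2
  u1 = (0 + 0)\{a} :: ·
  u2 = (d.a.0)\{a} :: ··d··> u3
  u3 = (a.0)\{a} :: ·
Q's transition system — 4 states:
  v0 = (d.d.a.0 + ((0 + 0) | (0 + 0) + c.(0 + 0)))\{a} :: ··c··> v1, ··d··> v2
  v1 = (0 + 0)\{a} :: ·
  v2 = (d.a.0)\{a} :: ··d··> v3
  v3 = (a.0)\{a} :: ·
Partition-refinement fixed point:
  B0 = {u0}
  B1 = {u2, v2}
  B2 = {u1, u3, v1, v3}
  B3 = {v0}
u0 ∈ B0, v0 ∈ B3 → different blocks

NO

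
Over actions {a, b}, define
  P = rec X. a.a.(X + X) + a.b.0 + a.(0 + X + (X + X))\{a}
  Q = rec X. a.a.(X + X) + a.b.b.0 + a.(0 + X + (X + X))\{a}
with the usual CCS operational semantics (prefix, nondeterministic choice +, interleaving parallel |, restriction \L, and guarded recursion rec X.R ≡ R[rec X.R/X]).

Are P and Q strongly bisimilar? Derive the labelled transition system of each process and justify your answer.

P ≁ Q

LTS(P): 6 reachable states
  p0 = rec X. a.a.(X + X) + a.b.0 + a.(0 + X + (X + X))\{a} ⊢ --a--▸ p1, --a--▸ p2, --a--▸ p3
  p1 = (0 + (rec X. a.a.(X + X) + a.b.0 + a.(0 + X + (X + X))\{a}) + ((rec X. a.a.(X + X) + a.b.0 + a.(0 + X + (X + X))\{a}) + (rec X. a.a.(X + X) + a.b.0 + a.(0 + X + (X + X))\{a})))\{a} ⊢ (no moves)
  p2 = a.((rec X. a.a.(X + X) + a.b.0 + a.(0 + X + (X + X))\{a}) + (rec X. a.a.(X + X) + a.b.0 + a.(0 + X + (X + X))\{a})) ⊢ --a--▸ p4
  p3 = b.0 ⊢ --b--▸ p5
  p4 = (rec X. a.a.(X + X) + a.b.0 + a.(0 + X + (X + X))\{a}) + (rec X. a.a.(X + X) + a.b.0 + a.(0 + X + (X + X))\{a}) ⊢ --a--▸ p1, --a--▸ p2, --a--▸ p3
  p5 = 0 ⊢ (no moves)
LTS(Q): 7 reachable states
  q0 = rec X. a.a.(X + X) + a.b.b.0 + a.(0 + X + (X + X))\{a} ⊢ --a--▸ q1, --a--▸ q2, --a--▸ q3
  q1 = (0 + (rec X. a.a.(X + X) + a.b.b.0 + a.(0 + X + (X + X))\{a}) + ((rec X. a.a.(X + X) + a.b.b.0 + a.(0 + X + (X + X))\{a}) + (rec X. a.a.(X + X) + a.b.b.0 + a.(0 + X + (X + X))\{a})))\{a} ⊢ (no moves)
  q2 = a.((rec X. a.a.(X + X) + a.b.b.0 + a.(0 + X + (X + X))\{a}) + (rec X. a.a.(X + X) + a.b.b.0 + a.(0 + X + (X + X))\{a})) ⊢ --a--▸ q4
  q3 = b.b.0 ⊢ --b--▸ q5
  q4 = (rec X. a.a.(X + X) + a.b.b.0 + a.(0 + X + (X + X))\{a}) + (rec X. a.a.(X + X) + a.b.b.0 + a.(0 + X + (X + X))\{a}) ⊢ --a--▸ q1, --a--▸ q2, --a--▸ q3
  q5 = b.0 ⊢ --b--▸ q6
  q6 = 0 ⊢ (no moves)
Coarsest stable partition (strong bisimilarity classes):
  B0 = {p0, p4}
  B1 = {p3, q5}
  B2 = {p1, p5, q1, q6}
  B3 = {p2}
  B4 = {q0, q4}
  B5 = {q3}
  B6 = {q2}
p0 ∈ B0, q0 ∈ B4 → different blocks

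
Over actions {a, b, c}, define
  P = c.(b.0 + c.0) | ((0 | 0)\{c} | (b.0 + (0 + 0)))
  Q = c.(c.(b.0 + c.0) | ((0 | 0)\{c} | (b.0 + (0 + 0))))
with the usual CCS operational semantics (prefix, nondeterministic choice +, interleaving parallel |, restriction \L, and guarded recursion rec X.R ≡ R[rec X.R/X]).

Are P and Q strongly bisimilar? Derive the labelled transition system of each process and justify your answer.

P ≁ Q

P's transition system — 6 states:
  p0 = c.(b.0 + c.0) | ((0 | 0)\{c} | (b.0 + (0 + 0))) → -b-> p1, -c-> p2
  p1 = c.(b.0 + c.0) | ((0 | 0)\{c} | 0) → -c-> p3
  p2 = (b.0 + c.0) | ((0 | 0)\{c} | (b.0 + (0 + 0))) → -b-> p3, -b-> p4, -c-> p4
  p3 = (b.0 + c.0) | ((0 | 0)\{c} | 0) → -b-> p5, -c-> p5
  p4 = 0 | ((0 | 0)\{c} | (b.0 + (0 + 0))) → -b-> p5
  p5 = 0 | ((0 | 0)\{c} | 0) → stopped
Q's transition system — 7 states:
  q0 = c.(c.(b.0 + c.0) | ((0 | 0)\{c} | (b.0 + (0 + 0)))) → -c-> q1
  q1 = c.(b.0 + c.0) | ((0 | 0)\{c} | (b.0 + (0 + 0))) → -b-> q2, -c-> q3
  q2 = c.(b.0 + c.0) | ((0 | 0)\{c} | 0) → -c-> q4
  q3 = (b.0 + c.0) | ((0 | 0)\{c} | (b.0 + (0 + 0))) → -b-> q4, -b-> q5, -c-> q5
  q4 = (b.0 + c.0) | ((0 | 0)\{c} | 0) → -b-> q6, -c-> q6
  q5 = 0 | ((0 | 0)\{c} | (b.0 + (0 + 0))) → -b-> q6
  q6 = 0 | ((0 | 0)\{c} | 0) → stopped
Coarsest stable partition (strong bisimilarity classes):
  B0 = {p0, q1}
  B1 = {p1, q2}
  B2 = {p3, q4}
  B3 = {p5, q6}
  B4 = {p2, q3}
  B5 = {p4, q5}
  B6 = {q0}
p0 ∈ B0, q0 ∈ B6 → different blocks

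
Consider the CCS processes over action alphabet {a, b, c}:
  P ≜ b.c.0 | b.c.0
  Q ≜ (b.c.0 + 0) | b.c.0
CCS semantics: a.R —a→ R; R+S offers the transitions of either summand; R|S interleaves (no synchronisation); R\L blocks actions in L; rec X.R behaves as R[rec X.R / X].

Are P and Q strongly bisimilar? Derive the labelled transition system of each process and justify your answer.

LTS(P): 9 reachable states
  p0 = b.c.0 | b.c.0 has moves --b--▸ p1, --b--▸ p2
  p1 = b.c.0 | c.0 has moves --b--▸ p3, --c--▸ p4
  p2 = c.0 | b.c.0 has moves --b--▸ p3, --c--▸ p5
  p3 = c.0 | c.0 has moves --c--▸ p6, --c--▸ p7
  p4 = b.c.0 | 0 has moves --b--▸ p7
  p5 = 0 | b.c.0 has moves --b--▸ p6
  p6 = 0 | c.0 has moves --c--▸ p8
  p7 = c.0 | 0 has moves --c--▸ p8
  p8 = 0 | 0 has moves (no moves)
LTS(Q): 9 reachable states
  q0 = (b.c.0 + 0) | b.c.0 has moves --b--▸ q1, --b--▸ q2
  q1 = (b.c.0 + 0) | c.0 has moves --b--▸ q3, --c--▸ q4
  q2 = c.0 | b.c.0 has moves --b--▸ q3, --c--▸ q5
  q3 = c.0 | c.0 has moves --c--▸ q6, --c--▸ q7
  q4 = (b.c.0 + 0) | 0 has moves --b--▸ q7
  q5 = 0 | b.c.0 has moves --b--▸ q6
  q6 = 0 | c.0 has moves --c--▸ q8
  q7 = c.0 | 0 has moves --c--▸ q8
  q8 = 0 | 0 has moves (no moves)
Bisimilarity quotient blocks:
  B0 = {p0, q0}
  B1 = {p1, p2, q1, q2}
  B2 = {p4, p5, q4, q5}
  B3 = {p6, p7, q6, q7}
  B4 = {p8, q8}
  B5 = {p3, q3}
p0 ∈ B0, q0 ∈ B0 → same block

YES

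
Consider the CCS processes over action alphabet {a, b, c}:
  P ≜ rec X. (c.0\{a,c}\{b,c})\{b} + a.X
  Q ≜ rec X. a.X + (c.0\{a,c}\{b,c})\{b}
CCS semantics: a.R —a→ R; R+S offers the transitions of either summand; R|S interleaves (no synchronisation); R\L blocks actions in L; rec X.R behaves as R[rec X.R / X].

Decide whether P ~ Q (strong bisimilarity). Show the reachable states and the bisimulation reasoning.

P ~ Q

LTS(P): 2 reachable states
  u0 = rec X. (c.0\{a,c}\{b,c})\{b} + a.X | —a→ u0, —c→ u1
  u1 = 0\{a,c}\{b,c}\{b} | (no moves)
LTS(Q): 2 reachable states
  v0 = rec X. a.X + (c.0\{a,c}\{b,c})\{b} | —a→ v0, —c→ v1
  v1 = 0\{a,c}\{b,c}\{b} | (no moves)
Bisimilarity quotient blocks:
  B0 = {u0, v0}
  B1 = {u1, v1}
u0 ∈ B0, v0 ∈ B0 → same block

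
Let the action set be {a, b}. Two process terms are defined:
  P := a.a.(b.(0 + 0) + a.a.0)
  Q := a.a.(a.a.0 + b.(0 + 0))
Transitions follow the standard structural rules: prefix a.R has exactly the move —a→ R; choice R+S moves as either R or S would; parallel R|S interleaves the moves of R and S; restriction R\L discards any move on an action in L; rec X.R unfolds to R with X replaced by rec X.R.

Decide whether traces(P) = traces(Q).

LTS(P): 6 reachable states
  m0 = a.a.(b.(0 + 0) + a.a.0) → ··a··> m1
  m1 = a.(b.(0 + 0) + a.a.0) → ··a··> m2
  m2 = b.(0 + 0) + a.a.0 → ··a··> m3, ··b··> m4
  m3 = a.0 → ··a··> m5
  m4 = 0 + 0 → (no moves)
  m5 = 0 → (no moves)
LTS(Q): 6 reachable states
  n0 = a.a.(a.a.0 + b.(0 + 0)) → ··a··> n1
  n1 = a.(a.a.0 + b.(0 + 0)) → ··a··> n2
  n2 = a.a.0 + b.(0 + 0) → ··a··> n3, ··b··> n4
  n3 = a.0 → ··a··> n5
  n4 = 0 + 0 → (no moves)
  n5 = 0 → (no moves)
Partition-refinement fixed point:
  B0 = {m0, n0}
  B1 = {m1, n1}
  B2 = {m2, n2}
  B3 = {m4, m5, n4, n5}
  B4 = {m3, n3}
m0 ∈ B0, n0 ∈ B0 → same block
Bisimilar ⇒ trace-equivalent.

traces(P) = traces(Q)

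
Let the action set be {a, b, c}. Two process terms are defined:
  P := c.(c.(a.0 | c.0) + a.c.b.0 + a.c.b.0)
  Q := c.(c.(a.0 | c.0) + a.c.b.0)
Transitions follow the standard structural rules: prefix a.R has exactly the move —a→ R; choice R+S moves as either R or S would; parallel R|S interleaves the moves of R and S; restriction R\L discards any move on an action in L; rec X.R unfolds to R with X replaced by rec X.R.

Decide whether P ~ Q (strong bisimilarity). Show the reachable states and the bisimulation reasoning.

Reachable graph of P (9 states):
  s0 = c.(c.(a.0 | c.0) + a.c.b.0 + a.c.b.0) :: ··c··> s1
  s1 = c.(a.0 | c.0) + a.c.b.0 + a.c.b.0 :: ··a··> s2, ··c··> s3
  s2 = c.b.0 :: ··c··> s4
  s3 = a.0 | c.0 :: ··a··> s5, ··c··> s6
  s4 = b.0 :: ··b··> s7
  s5 = 0 | c.0 :: ··c··> s8
  s6 = a.0 | 0 :: ··a··> s8
  s7 = 0 :: ∅
  s8 = 0 | 0 :: ∅
Reachable graph of Q (9 states):
  t0 = c.(c.(a.0 | c.0) + a.c.b.0) :: ··c··> t1
  t1 = c.(a.0 | c.0) + a.c.b.0 :: ··a··> t2, ··c··> t3
  t2 = c.b.0 :: ··c··> t4
  t3 = a.0 | c.0 :: ··a··> t5, ··c··> t6
  t4 = b.0 :: ··b··> t7
  t5 = 0 | c.0 :: ··c··> t8
  t6 = a.0 | 0 :: ··a··> t8
  t7 = 0 :: ∅
  t8 = 0 | 0 :: ∅
Coarsest stable partition (strong bisimilarity classes):
  B0 = {s0, t0}
  B1 = {s1, t1}
  B2 = {s2, t2}
  B3 = {s4, t4}
  B4 = {s7, s8, t7, t8}
  B5 = {s3, t3}
  B6 = {s6, t6}
  B7 = {s5, t5}
s0 ∈ B0, t0 ∈ B0 → same block

P ~ Q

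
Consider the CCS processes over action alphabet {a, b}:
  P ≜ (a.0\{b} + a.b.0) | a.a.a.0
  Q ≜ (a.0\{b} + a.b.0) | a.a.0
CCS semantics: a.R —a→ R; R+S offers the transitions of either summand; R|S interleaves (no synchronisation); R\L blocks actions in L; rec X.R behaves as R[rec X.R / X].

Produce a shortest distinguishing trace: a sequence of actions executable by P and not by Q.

LTS(P): 16 reachable states
  p0 = (a.0\{b} + a.b.0) | a.a.a.0 → ··a··> p1, ··a··> p2, ··a··> p3
  p1 = (a.0\{b} + a.b.0) | a.a.0 → ··a··> p4, ··a··> p5, ··a··> p6
  p2 = 0\{b} | a.a.a.0 → ··a··> p5
  p3 = b.0 | a.a.a.0 → ··a··> p6, ··b··> p7
  p4 = (a.0\{b} + a.b.0) | a.0 → ··a··> p10, ··a··> p8, ··a··> p9
  p5 = 0\{b} | a.a.0 → ··a··> p9
  p6 = b.0 | a.a.0 → ··a··> p10, ··b··> p11
  p7 = 0 | a.a.a.0 → ··a··> p11
  p8 = (a.0\{b} + a.b.0) | 0 → ··a··> p12, ··a··> p13
  p9 = 0\{b} | a.0 → ··a··> p12
  p10 = b.0 | a.0 → ··a··> p13, ··b··> p14
  p11 = 0 | a.a.0 → ··a··> p14
  p12 = 0\{b} | 0 → (no moves)
  p13 = b.0 | 0 → ··b··> p15
  p14 = 0 | a.0 → ··a··> p15
  p15 = 0 | 0 → (no moves)
LTS(Q): 12 reachable states
  q0 = (a.0\{b} + a.b.0) | a.a.0 → ··a··> q1, ··a··> q2, ··a··> q3
  q1 = (a.0\{b} + a.b.0) | a.0 → ··a··> q4, ··a··> q5, ··a··> q6
  q2 = 0\{b} | a.a.0 → ··a··> q5
  q3 = b.0 | a.a.0 → ··a··> q6, ··b··> q7
  q4 = (a.0\{b} + a.b.0) | 0 → ··a··> q8, ··a··> q9
  q5 = 0\{b} | a.0 → ··a··> q8
  q6 = b.0 | a.0 → ··a··> q9, ··b··> q10
  q7 = 0 | a.a.0 → ··a··> q10
  q8 = 0\{b} | 0 → (no moves)
  q9 = b.0 | 0 → ··b··> q11
  q10 = 0 | a.0 → ··a··> q11
  q11 = 0 | 0 → (no moves)
Run σ = ⟨aaaa⟩ on P: start {p0}
  [1] a ⇒ {p1, p2, p3}
  [2] a ⇒ {p4, p5, p6}
  [3] a ⇒ {p10, p8, p9}
  [4] a ⇒ {p12, p13}
  P completes σ.
Run σ = ⟨aaaa⟩ on Q: start {q0}
  [1] a ⇒ {q1, q2, q3}
  [2] a ⇒ {q4, q5, q6}
  [3] a ⇒ {q8, q9}
  [4] a ⇒ ∅  — Q cannot continue

aaaa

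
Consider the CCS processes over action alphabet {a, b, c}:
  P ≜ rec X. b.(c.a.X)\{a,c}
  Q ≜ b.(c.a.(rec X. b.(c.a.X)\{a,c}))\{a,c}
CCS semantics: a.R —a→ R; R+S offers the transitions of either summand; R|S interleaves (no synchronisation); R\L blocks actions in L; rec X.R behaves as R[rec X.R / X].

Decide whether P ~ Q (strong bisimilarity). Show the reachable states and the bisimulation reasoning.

P's transition system — 2 states:
  m0 = rec X. b.(c.a.X)\{a,c} → -b-> m1
  m1 = (c.a.(rec X. b.(c.a.X)\{a,c}))\{a,c} → (no moves)
Q's transition system — 2 states:
  n0 = b.(c.a.(rec X. b.(c.a.X)\{a,c}))\{a,c} → -b-> n1
  n1 = (c.a.(rec X. b.(c.a.X)\{a,c}))\{a,c} → (no moves)
Bisimilarity quotient blocks:
  B0 = {m0, n0}
  B1 = {m1, n1}
m0 ∈ B0, n0 ∈ B0 → same block

YES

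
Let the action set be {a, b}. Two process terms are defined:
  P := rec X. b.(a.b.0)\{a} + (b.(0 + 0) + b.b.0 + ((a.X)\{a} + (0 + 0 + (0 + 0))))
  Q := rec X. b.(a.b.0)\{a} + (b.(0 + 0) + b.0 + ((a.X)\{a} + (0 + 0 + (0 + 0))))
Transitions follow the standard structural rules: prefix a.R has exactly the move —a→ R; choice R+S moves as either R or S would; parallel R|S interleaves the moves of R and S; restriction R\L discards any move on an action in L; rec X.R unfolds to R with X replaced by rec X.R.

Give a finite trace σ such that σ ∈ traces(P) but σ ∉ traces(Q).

Reachable graph of P (5 states):
  s0 = rec X. b.(a.b.0)\{a} + (b.(0 + 0) + b.b.0 + ((a.X)\{a} + (0 + 0 + (0 + 0)))) ⊢ ··b··> s1, ··b··> s2, ··b··> s3
  s1 = (a.b.0)\{a} ⊢ ·
  s2 = 0 + 0 ⊢ ·
  s3 = b.0 ⊢ ··b··> s4
  s4 = 0 ⊢ ·
Reachable graph of Q (4 states):
  t0 = rec X. b.(a.b.0)\{a} + (b.(0 + 0) + b.0 + ((a.X)\{a} + (0 + 0 + (0 + 0)))) ⊢ ··b··> t1, ··b··> t2, ··b··> t3
  t1 = (a.b.0)\{a} ⊢ ·
  t2 = 0 ⊢ ·
  t3 = 0 + 0 ⊢ ·
Run σ = ⟨bb⟩ on P: start {s0}
  step 1 (b): {s1, s2, s3}
  step 2 (b): {s4}
  ✓ P
Run σ = ⟨bb⟩ on Q: start {t0}
  step 1 (b): {t1, t2, t3}
  step 2 (b): ∅ (Q stuck)

bb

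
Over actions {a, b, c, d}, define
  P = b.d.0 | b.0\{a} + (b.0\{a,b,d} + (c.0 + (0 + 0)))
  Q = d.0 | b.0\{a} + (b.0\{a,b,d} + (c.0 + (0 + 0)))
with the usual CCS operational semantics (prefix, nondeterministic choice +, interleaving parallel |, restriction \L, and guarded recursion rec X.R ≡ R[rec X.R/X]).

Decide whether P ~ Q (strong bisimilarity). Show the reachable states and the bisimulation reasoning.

P's transition system — 8 states:
  s0 = b.d.0 | b.0\{a} + (b.0\{a,b,d} + (c.0 + (0 + 0))) → --b--▸ s1, --b--▸ s2, --b--▸ s3, --c--▸ s4
  s1 = 0\{a,b,d} → stopped
  s2 = b.d.0 | 0\{a} → --b--▸ s5
  s3 = d.0 | b.0\{a} → --b--▸ s5, --d--▸ s6
  s4 = 0 → stopped
  s5 = d.0 | 0\{a} → --d--▸ s7
  s6 = 0 | b.0\{a} → --b--▸ s7
  s7 = 0 | 0\{a} → stopped
Q's transition system — 6 states:
  t0 = d.0 | b.0\{a} + (b.0\{a,b,d} + (c.0 + (0 + 0))) → --b--▸ t1, --b--▸ t2, --c--▸ t3, --d--▸ t4
  t1 = 0\{a,b,d} → stopped
  t2 = d.0 | 0\{a} → --d--▸ t5
  t3 = 0 → stopped
  t4 = 0 | b.0\{a} → --b--▸ t5
  t5 = 0 | 0\{a} → stopped
Partition-refinement fixed point:
  B0 = {s0}
  B1 = {s2}
  B2 = {s5, t2}
  B3 = {s1, s4, s7, t1, t3, t5}
  B4 = {s3}
  B5 = {s6, t4}
  B6 = {t0}
s0 ∈ B0, t0 ∈ B6 → different blocks

not bisimilar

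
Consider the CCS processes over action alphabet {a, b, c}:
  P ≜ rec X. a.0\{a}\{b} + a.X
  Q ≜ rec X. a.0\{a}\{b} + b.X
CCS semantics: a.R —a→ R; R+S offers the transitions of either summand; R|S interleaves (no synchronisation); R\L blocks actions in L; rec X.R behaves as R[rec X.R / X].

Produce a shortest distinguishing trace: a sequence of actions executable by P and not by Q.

LTS(P): 2 reachable states
  m0 = rec X. a.0\{a}\{b} + a.X :: ··a··> m0, ··a··> m1
  m1 = 0\{a}\{b} :: ·
LTS(Q): 2 reachable states
  n0 = rec X. a.0\{a}\{b} + b.X :: ··a··> n1, ··b··> n0
  n1 = 0\{a}\{b} :: ·
Executing aa from P (initial set {m0}):
  [1] a ⇒ {m0, m1}
  [2] a ⇒ {m0, m1}
  P completes σ.
Executing aa from Q (initial set {n0}):
  [1] a ⇒ {n1}
  [2] a ⇒ no successor for Q

aa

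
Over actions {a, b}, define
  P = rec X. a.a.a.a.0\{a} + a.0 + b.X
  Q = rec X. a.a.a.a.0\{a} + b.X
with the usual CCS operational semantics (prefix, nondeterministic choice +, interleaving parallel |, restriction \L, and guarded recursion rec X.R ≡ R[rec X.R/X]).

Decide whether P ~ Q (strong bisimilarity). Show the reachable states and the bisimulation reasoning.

P ≁ Q

P's transition system — 6 states:
  p0 = rec X. a.a.a.a.0\{a} + a.0 + b.X → ··a··> p1, ··a··> p2, ··b··> p0
  p1 = 0 → ·
  p2 = a.a.a.0\{a} → ··a··> p3
  p3 = a.a.0\{a} → ··a··> p4
  p4 = a.0\{a} → ··a··> p5
  p5 = 0\{a} → ·
Q's transition system — 5 states:
  q0 = rec X. a.a.a.a.0\{a} + b.X → ··a··> q1, ··b··> q0
  q1 = a.a.a.0\{a} → ··a··> q2
  q2 = a.a.0\{a} → ··a··> q3
  q3 = a.0\{a} → ··a··> q4
  q4 = 0\{a} → ·
Partition-refinement fixed point:
  B0 = {p0}
  B1 = {p1, p5, q4}
  B2 = {p2, q1}
  B3 = {p3, q2}
  B4 = {p4, q3}
  B5 = {q0}
p0 ∈ B0, q0 ∈ B5 → different blocks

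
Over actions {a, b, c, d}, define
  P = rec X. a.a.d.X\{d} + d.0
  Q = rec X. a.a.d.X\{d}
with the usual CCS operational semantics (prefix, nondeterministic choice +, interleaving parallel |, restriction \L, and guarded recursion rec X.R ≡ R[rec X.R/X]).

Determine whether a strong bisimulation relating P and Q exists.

Reachable graph of P (7 states):
  m0 = rec X. a.a.d.X\{d} + d.0 :: -a-> m1, -d-> m2
  m1 = a.d.(rec X. a.a.d.X\{d} + d.0)\{d} :: -a-> m3
  m2 = 0 :: (no moves)
  m3 = d.(rec X. a.a.d.X\{d} + d.0)\{d} :: -d-> m4
  m4 = (rec X. a.a.d.X\{d} + d.0)\{d} :: -a-> m5
  m5 = (a.d.(rec X. a.a.d.X\{d} + d.0)\{d})\{d} :: -a-> m6
  m6 = (d.(rec X. a.a.d.X\{d} + d.0)\{d})\{d} :: (no moves)
Reachable graph of Q (6 states):
  n0 = rec X. a.a.d.X\{d} :: -a-> n1
  n1 = a.d.(rec X. a.a.d.X\{d})\{d} :: -a-> n2
  n2 = d.(rec X. a.a.d.X\{d})\{d} :: -d-> n3
  n3 = (rec X. a.a.d.X\{d})\{d} :: -a-> n4
  n4 = (a.d.(rec X. a.a.d.X\{d})\{d})\{d} :: -a-> n5
  n5 = (d.(rec X. a.a.d.X\{d})\{d})\{d} :: (no moves)
Partition-refinement fixed point:
  B0 = {m0}
  B1 = {m1, n1}
  B2 = {m3, n2}
  B3 = {m4, n3}
  B4 = {m5, n4}
  B5 = {m2, m6, n5}
  B6 = {n0}
m0 ∈ B0, n0 ∈ B6 → different blocks

not bisimilar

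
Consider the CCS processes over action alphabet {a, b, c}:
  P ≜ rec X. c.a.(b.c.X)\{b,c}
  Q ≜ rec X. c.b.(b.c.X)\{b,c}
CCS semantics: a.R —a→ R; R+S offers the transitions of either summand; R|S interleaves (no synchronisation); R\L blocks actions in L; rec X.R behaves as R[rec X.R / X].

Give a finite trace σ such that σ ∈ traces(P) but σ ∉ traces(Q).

LTS(P): 3 reachable states
  s0 = rec X. c.a.(b.c.X)\{b,c} → ··c··> s1
  s1 = a.(b.c.(rec X. c.a.(b.c.X)\{b,c}))\{b,c} → ··a··> s2
  s2 = (b.c.(rec X. c.a.(b.c.X)\{b,c}))\{b,c} → ·
LTS(Q): 3 reachable states
  t0 = rec X. c.b.(b.c.X)\{b,c} → ··c··> t1
  t1 = b.(b.c.(rec X. c.b.(b.c.X)\{b,c}))\{b,c} → ··b··> t2
  t2 = (b.c.(rec X. c.b.(b.c.X)\{b,c}))\{b,c} → ·
Run σ = ⟨ca⟩ on P: start {s0}
  [1] c ⇒ {s1}
  [2] a ⇒ {s2}
  ✓ P
Run σ = ⟨ca⟩ on Q: start {t0}
  [1] c ⇒ {t1}
  [2] a ⇒ no successor for Q

ca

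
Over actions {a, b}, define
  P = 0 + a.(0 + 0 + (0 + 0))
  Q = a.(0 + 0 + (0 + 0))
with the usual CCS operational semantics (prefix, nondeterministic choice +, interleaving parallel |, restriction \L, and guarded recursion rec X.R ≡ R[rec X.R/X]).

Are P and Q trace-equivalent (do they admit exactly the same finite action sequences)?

trace-equivalent

LTS(P): 2 reachable states
  m0 = 0 + a.(0 + 0 + (0 + 0)) | —a→ m1
  m1 = 0 + 0 + (0 + 0) | ·
LTS(Q): 2 reachable states
  n0 = a.(0 + 0 + (0 + 0)) | —a→ n1
  n1 = 0 + 0 + (0 + 0) | ·
Partition-refinement fixed point:
  B0 = {m0, n0}
  B1 = {m1, n1}
m0 ∈ B0, n0 ∈ B0 → same block
Bisimilar ⇒ trace-equivalent.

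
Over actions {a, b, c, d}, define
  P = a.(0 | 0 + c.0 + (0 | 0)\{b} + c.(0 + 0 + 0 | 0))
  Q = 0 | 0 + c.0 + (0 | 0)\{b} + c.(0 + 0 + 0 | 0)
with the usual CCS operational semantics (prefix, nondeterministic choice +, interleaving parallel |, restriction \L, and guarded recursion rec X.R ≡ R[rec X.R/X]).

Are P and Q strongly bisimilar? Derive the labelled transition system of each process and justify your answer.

Reachable graph of P (4 states):
  p0 = a.(0 | 0 + c.0 + (0 | 0)\{b} + c.(0 + 0 + 0 | 0)) ⊢ -a-> p1
  p1 = 0 | 0 + c.0 + (0 | 0)\{b} + c.(0 + 0 + 0 | 0) ⊢ -c-> p2, -c-> p3
  p2 = 0 ⊢ ∅
  p3 = 0 + 0 + 0 | 0 ⊢ ∅
Reachable graph of Q (3 states):
  q0 = 0 | 0 + c.0 + (0 | 0)\{b} + c.(0 + 0 + 0 | 0) ⊢ -c-> q1, -c-> q2
  q1 = 0 ⊢ ∅
  q2 = 0 + 0 + 0 | 0 ⊢ ∅
Coarsest stable partition (strong bisimilarity classes):
  B0 = {p0}
  B1 = {p1, q0}
  B2 = {p2, p3, q1, q2}
p0 ∈ B0, q0 ∈ B1 → different blocks

NO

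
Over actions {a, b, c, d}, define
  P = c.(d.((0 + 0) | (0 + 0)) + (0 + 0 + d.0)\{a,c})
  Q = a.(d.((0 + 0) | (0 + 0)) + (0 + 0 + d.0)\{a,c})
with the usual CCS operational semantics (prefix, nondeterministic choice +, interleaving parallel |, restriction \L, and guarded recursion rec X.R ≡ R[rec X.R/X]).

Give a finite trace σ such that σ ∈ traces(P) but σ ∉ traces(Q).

c

P's transition system — 4 states:
  m0 = c.(d.((0 + 0) | (0 + 0)) + (0 + 0 + d.0)\{a,c}) → --c--▸ m1
  m1 = d.((0 + 0) | (0 + 0)) + (0 + 0 + d.0)\{a,c} → --d--▸ m2, --d--▸ m3
  m2 = (0 + 0) | (0 + 0) → (no moves)
  m3 = 0\{a,c} → (no moves)
Q's transition system — 4 states:
  n0 = a.(d.((0 + 0) | (0 + 0)) + (0 + 0 + d.0)\{a,c}) → --a--▸ n1
  n1 = d.((0 + 0) | (0 + 0)) + (0 + 0 + d.0)\{a,c} → --d--▸ n2, --d--▸ n3
  n2 = (0 + 0) | (0 + 0) → (no moves)
  n3 = 0\{a,c} → (no moves)
Trace ⟨c⟩ through P, begin at {m0}:
  step 1 (c): {m1}
  — P admits the full trace.
Trace ⟨c⟩ through Q, begin at {n0}:
  step 1 (c): ∅ (Q stuck)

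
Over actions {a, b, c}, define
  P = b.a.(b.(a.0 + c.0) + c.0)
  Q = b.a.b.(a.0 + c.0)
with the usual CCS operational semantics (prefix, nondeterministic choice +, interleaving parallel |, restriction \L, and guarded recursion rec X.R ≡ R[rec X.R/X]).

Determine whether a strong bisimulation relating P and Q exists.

P's transition system — 5 states:
  s0 = b.a.(b.(a.0 + c.0) + c.0) → -b-> s1
  s1 = a.(b.(a.0 + c.0) + c.0) → -a-> s2
  s2 = b.(a.0 + c.0) + c.0 → -b-> s3, -c-> s4
  s3 = a.0 + c.0 → -a-> s4, -c-> s4
  s4 = 0 → ∅
Q's transition system — 5 states:
  t0 = b.a.b.(a.0 + c.0) → -b-> t1
  t1 = a.b.(a.0 + c.0) → -a-> t2
  t2 = b.(a.0 + c.0) → -b-> t3
  t3 = a.0 + c.0 → -a-> t4, -c-> t4
  t4 = 0 → ∅
Bisimilarity quotient blocks:
  B0 = {s0}
  B1 = {s1}
  B2 = {s2}
  B3 = {s3, t3}
  B4 = {s4, t4}
  B5 = {t0}
  B6 = {t1}
  B7 = {t2}
s0 ∈ B0, t0 ∈ B5 → different blocks

not bisimilar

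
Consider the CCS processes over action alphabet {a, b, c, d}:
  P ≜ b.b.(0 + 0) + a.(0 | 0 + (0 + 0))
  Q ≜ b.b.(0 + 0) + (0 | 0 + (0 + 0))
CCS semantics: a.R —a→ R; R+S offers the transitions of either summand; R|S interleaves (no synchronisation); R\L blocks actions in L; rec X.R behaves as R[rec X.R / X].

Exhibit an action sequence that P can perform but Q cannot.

Reachable graph of P (4 states):
  p0 = b.b.(0 + 0) + a.(0 | 0 + (0 + 0)) | -a-> p1, -b-> p2
  p1 = 0 | 0 + (0 + 0) | ·
  p2 = b.(0 + 0) | -b-> p3
  p3 = 0 + 0 | ·
Reachable graph of Q (3 states):
  q0 = b.b.(0 + 0) + (0 | 0 + (0 + 0)) | -b-> q1
  q1 = b.(0 + 0) | -b-> q2
  q2 = 0 + 0 | ·
Trace ⟨a⟩ through P, begin at {p0}:
  after a @ step 1: {p1}
  ✓ P
Trace ⟨a⟩ through Q, begin at {q0}:
  after a @ step 1: no successor for Q

a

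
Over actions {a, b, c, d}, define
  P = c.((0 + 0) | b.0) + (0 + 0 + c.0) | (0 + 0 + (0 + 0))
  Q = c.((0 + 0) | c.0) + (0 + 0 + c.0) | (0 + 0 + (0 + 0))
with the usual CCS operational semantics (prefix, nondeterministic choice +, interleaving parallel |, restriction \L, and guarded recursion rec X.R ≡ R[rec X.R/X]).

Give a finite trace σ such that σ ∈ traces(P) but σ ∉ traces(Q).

P's transition system — 4 states:
  p0 = c.((0 + 0) | b.0) + (0 + 0 + c.0) | (0 + 0 + (0 + 0)) | --c--▸ p1, --c--▸ p2
  p1 = (0 + 0) | b.0 | --b--▸ p3
  p2 = 0 | (0 + 0 + (0 + 0)) | stopped
  p3 = (0 + 0) | 0 | stopped
Q's transition system — 4 states:
  q0 = c.((0 + 0) | c.0) + (0 + 0 + c.0) | (0 + 0 + (0 + 0)) | --c--▸ q1, --c--▸ q2
  q1 = (0 + 0) | c.0 | --c--▸ q3
  q2 = 0 | (0 + 0 + (0 + 0)) | stopped
  q3 = (0 + 0) | 0 | stopped
Trace ⟨cb⟩ through P, begin at {p0}:
  [1] c ⇒ {p1, p2}
  [2] b ⇒ {p3}
  ✓ P
Trace ⟨cb⟩ through Q, begin at {q0}:
  [1] c ⇒ {q1, q2}
  [2] b ⇒ ∅  — Q cannot continue

cb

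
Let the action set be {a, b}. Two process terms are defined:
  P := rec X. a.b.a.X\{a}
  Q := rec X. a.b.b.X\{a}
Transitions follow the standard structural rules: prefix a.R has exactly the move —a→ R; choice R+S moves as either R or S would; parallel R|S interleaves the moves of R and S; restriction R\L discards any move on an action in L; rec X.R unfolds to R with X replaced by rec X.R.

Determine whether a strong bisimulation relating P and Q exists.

LTS(P): 4 reachable states
  p0 = rec X. a.b.a.X\{a} has moves —a→ p1
  p1 = b.a.(rec X. a.b.a.X\{a})\{a} has moves —b→ p2
  p2 = a.(rec X. a.b.a.X\{a})\{a} has moves —a→ p3
  p3 = (rec X. a.b.a.X\{a})\{a} has moves deadlocked
LTS(Q): 4 reachable states
  q0 = rec X. a.b.b.X\{a} has moves —a→ q1
  q1 = b.b.(rec X. a.b.b.X\{a})\{a} has moves —b→ q2
  q2 = b.(rec X. a.b.b.X\{a})\{a} has moves —b→ q3
  q3 = (rec X. a.b.b.X\{a})\{a} has moves deadlocked
Coarsest stable partition (strong bisimilarity classes):
  B0 = {p0}
  B1 = {p1}
  B2 = {p2}
  B3 = {p3, q3}
  B4 = {q0}
  B5 = {q1}
  B6 = {q2}
p0 ∈ B0, q0 ∈ B4 → different blocks

NO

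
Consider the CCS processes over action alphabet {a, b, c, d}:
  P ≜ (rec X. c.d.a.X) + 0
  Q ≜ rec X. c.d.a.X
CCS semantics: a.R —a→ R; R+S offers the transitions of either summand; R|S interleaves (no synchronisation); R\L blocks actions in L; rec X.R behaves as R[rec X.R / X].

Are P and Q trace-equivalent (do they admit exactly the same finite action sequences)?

traces(P) = traces(Q)

LTS(P): 4 reachable states
  p0 = (rec X. c.d.a.X) + 0 :: —c→ p1
  p1 = d.a.(rec X. c.d.a.X) :: —d→ p2
  p2 = a.(rec X. c.d.a.X) :: —a→ p3
  p3 = rec X. c.d.a.X :: —c→ p1
LTS(Q): 3 reachable states
  q0 = rec X. c.d.a.X :: —c→ q1
  q1 = d.a.(rec X. c.d.a.X) :: —d→ q2
  q2 = a.(rec X. c.d.a.X) :: —a→ q0
Bisimilarity quotient blocks:
  B0 = {p0, p3, q0}
  B1 = {p1, q1}
  B2 = {p2, q2}
p0 ∈ B0, q0 ∈ B0 → same block
Bisimilar ⇒ trace-equivalent.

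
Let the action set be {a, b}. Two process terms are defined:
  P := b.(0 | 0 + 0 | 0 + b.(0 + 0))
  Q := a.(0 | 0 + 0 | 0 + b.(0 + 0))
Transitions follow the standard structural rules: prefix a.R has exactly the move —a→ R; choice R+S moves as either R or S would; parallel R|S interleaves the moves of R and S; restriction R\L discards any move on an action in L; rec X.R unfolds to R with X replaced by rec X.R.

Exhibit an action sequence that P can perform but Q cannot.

P's transition system — 3 states:
  u0 = b.(0 | 0 + 0 | 0 + b.(0 + 0)) ⊢ ··b··> u1
  u1 = 0 | 0 + 0 | 0 + b.(0 + 0) ⊢ ··b··> u2
  u2 = 0 + 0 ⊢ (no moves)
Q's transition system — 3 states:
  v0 = a.(0 | 0 + 0 | 0 + b.(0 + 0)) ⊢ ··a··> v1
  v1 = 0 | 0 + 0 | 0 + b.(0 + 0) ⊢ ··b··> v2
  v2 = 0 + 0 ⊢ (no moves)
Run σ = ⟨b⟩ on P: start {u0}
  [1] b ⇒ {u1}
  — P admits the full trace.
Run σ = ⟨b⟩ on Q: start {v0}
  [1] b ⇒ ∅ (Q stuck)

b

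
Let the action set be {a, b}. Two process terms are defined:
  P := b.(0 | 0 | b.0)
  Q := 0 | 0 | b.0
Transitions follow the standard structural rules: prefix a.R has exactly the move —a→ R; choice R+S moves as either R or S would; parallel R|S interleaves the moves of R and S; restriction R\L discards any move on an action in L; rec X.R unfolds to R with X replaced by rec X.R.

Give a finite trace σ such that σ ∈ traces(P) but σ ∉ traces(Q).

P's transition system — 3 states:
  u0 = b.(0 | 0 | b.0) → -b-> u1
  u1 = 0 | 0 | b.0 → -b-> u2
  u2 = 0 | 0 | 0 → ·
Q's transition system — 2 states:
  v0 = 0 | 0 | b.0 → -b-> v1
  v1 = 0 | 0 | 0 → ·
Executing bb from P (initial set {u0}):
  after b @ step 1: {u1}
  after b @ step 2: {u2}
  P completes σ.
Executing bb from Q (initial set {v0}):
  after b @ step 1: {v1}
  after b @ step 2: ∅  — Q cannot continue

bb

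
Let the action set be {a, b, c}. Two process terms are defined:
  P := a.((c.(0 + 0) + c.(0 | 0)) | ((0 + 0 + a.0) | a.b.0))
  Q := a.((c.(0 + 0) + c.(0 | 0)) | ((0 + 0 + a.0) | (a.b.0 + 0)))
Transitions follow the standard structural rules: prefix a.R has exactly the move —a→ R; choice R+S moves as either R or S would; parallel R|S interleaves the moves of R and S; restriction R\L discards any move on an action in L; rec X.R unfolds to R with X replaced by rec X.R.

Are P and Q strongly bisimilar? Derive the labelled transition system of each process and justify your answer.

LTS(P): 19 reachable states
  u0 = a.((c.(0 + 0) + c.(0 | 0)) | ((0 + 0 + a.0) | a.b.0)) | ··a··> u1
  u1 = (c.(0 + 0) + c.(0 | 0)) | ((0 + 0 + a.0) | a.b.0) | ··a··> u2, ··a··> u3, ··c··> u4, ··c··> u5
  u2 = (c.(0 + 0) + c.(0 | 0)) | ((0 + 0 + a.0) | b.0) | ··a··> u6, ··b··> u7, ··c··> u8, ··c··> u9
  u3 = (c.(0 + 0) + c.(0 | 0)) | (0 | a.b.0) | ··a··> u6, ··c··> u10, ··c··> u11
  u4 = (0 + 0) | ((0 + 0 + a.0) | a.b.0) | ··a··> u10, ··a··> u8
  u5 = 0 | 0 | ((0 + 0 + a.0) | a.b.0) | ··a··> u11, ··a··> u9
  u6 = (c.(0 + 0) + c.(0 | 0)) | (0 | b.0) | ··b··> u12, ··c··> u13, ··c··> u14
  u7 = (c.(0 + 0) + c.(0 | 0)) | ((0 + 0 + a.0) | 0) | ··a··> u12, ··c··> u15, ··c··> u16
  u8 = (0 + 0) | ((0 + 0 + a.0) | b.0) | ··a··> u13, ··b··> u15
  u9 = 0 | 0 | ((0 + 0 + a.0) | b.0) | ··a··> u14, ··b··> u16
  u10 = (0 + 0) | (0 | a.b.0) | ··a··> u13
  u11 = 0 | 0 | (0 | a.b.0) | ··a··> u14
  u12 = (c.(0 + 0) + c.(0 | 0)) | (0 | 0) | ··c··> u17, ··c··> u18
  u13 = (0 + 0) | (0 | b.0) | ··b··> u17
  u14 = 0 | 0 | (0 | b.0) | ··b··> u18
  u15 = (0 + 0) | ((0 + 0 + a.0) | 0) | ··a··> u17
  u16 = 0 | 0 | ((0 + 0 + a.0) | 0) | ··a··> u18
  u17 = (0 + 0) | (0 | 0) | ·
  u18 = 0 | 0 | (0 | 0) | ·
LTS(Q): 19 reachable states
  v0 = a.((c.(0 + 0) + c.(0 | 0)) | ((0 + 0 + a.0) | (a.b.0 + 0))) | ··a··> v1
  v1 = (c.(0 + 0) + c.(0 | 0)) | ((0 + 0 + a.0) | (a.b.0 + 0)) | ··a··> v2, ··a··> v3, ··c··> v4, ··c··> v5
  v2 = (c.(0 + 0) + c.(0 | 0)) | ((0 + 0 + a.0) | b.0) | ··a··> v6, ··b··> v7, ··c··> v8, ··c··> v9
  v3 = (c.(0 + 0) + c.(0 | 0)) | (0 | (a.b.0 + 0)) | ··a··> v6, ··c··> v10, ··c··> v11
  v4 = (0 + 0) | ((0 + 0 + a.0) | (a.b.0 + 0)) | ··a··> v10, ··a··> v8
  v5 = 0 | 0 | ((0 + 0 + a.0) | (a.b.0 + 0)) | ··a··> v11, ··a··> v9
  v6 = (c.(0 + 0) + c.(0 | 0)) | (0 | b.0) | ··b··> v12, ··c··> v13, ··c··> v14
  v7 = (c.(0 + 0) + c.(0 | 0)) | ((0 + 0 + a.0) | 0) | ··a··> v12, ··c··> v15, ··c··> v16
  v8 = (0 + 0) | ((0 + 0 + a.0) | b.0) | ··a··> v13, ··b··> v15
  v9 = 0 | 0 | ((0 + 0 + a.0) | b.0) | ··a··> v14, ··b··> v16
  v10 = (0 + 0) | (0 | (a.b.0 + 0)) | ··a··> v13
  v11 = 0 | 0 | (0 | (a.b.0 + 0)) | ··a··> v14
  v12 = (c.(0 + 0) + c.(0 | 0)) | (0 | 0) | ··c··> v17, ··c··> v18
  v13 = (0 + 0) | (0 | b.0) | ··b··> v17
  v14 = 0 | 0 | (0 | b.0) | ··b··> v18
  v15 = (0 + 0) | ((0 + 0 + a.0) | 0) | ··a··> v17
  v16 = 0 | 0 | ((0 + 0 + a.0) | 0) | ··a··> v18
  v17 = (0 + 0) | (0 | 0) | ·
  v18 = 0 | 0 | (0 | 0) | ·
Partition-refinement fixed point:
  B0 = {u0, v0}
  B1 = {u1, v1}
  B2 = {u3, v3}
  B3 = {u10, u11, v10, v11}
  B4 = {u13, u14, v13, v14}
  B5 = {u17, u18, v17, v18}
  B6 = {u6, v6}
  B7 = {u12, v12}
  B8 = {u4, u5, v4, v5}
  B9 = {u8, u9, v8, v9}
  B10 = {u15, u16, v15, v16}
  B11 = {u2, v2}
  B12 = {u7, v7}
u0 ∈ B0, v0 ∈ B0 → same block

bisimilar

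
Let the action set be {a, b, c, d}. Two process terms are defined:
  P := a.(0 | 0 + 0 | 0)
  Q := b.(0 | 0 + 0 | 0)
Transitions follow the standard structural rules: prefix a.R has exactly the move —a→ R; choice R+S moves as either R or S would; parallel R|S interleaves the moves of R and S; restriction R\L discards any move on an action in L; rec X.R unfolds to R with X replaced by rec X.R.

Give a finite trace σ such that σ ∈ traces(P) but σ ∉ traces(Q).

LTS(P): 2 reachable states
  s0 = a.(0 | 0 + 0 | 0) → =a=> s1
  s1 = 0 | 0 + 0 | 0 → ∅
LTS(Q): 2 reachable states
  t0 = b.(0 | 0 + 0 | 0) → =b=> t1
  t1 = 0 | 0 + 0 | 0 → ∅
Executing a from P (initial set {s0}):
  step 1 (a): {s1}
  — P admits the full trace.
Executing a from Q (initial set {t0}):
  step 1 (a): ∅  — Q cannot continue

a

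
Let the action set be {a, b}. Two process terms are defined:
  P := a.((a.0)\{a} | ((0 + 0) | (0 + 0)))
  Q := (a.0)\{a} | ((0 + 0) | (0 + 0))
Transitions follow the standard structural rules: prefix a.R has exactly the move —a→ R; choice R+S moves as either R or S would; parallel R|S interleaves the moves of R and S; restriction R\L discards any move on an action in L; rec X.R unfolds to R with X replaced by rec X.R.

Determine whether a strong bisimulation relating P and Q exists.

P ≁ Q

Reachable graph of P (2 states):
  m0 = a.((a.0)\{a} | ((0 + 0) | (0 + 0))) :: =a=> m1
  m1 = (a.0)\{a} | ((0 + 0) | (0 + 0)) :: deadlocked
Reachable graph of Q (1 states):
  n0 = (a.0)\{a} | ((0 + 0) | (0 + 0)) :: deadlocked
Coarsest stable partition (strong bisimilarity classes):
  B0 = {m0}
  B1 = {m1, n0}
m0 ∈ B0, n0 ∈ B1 → different blocks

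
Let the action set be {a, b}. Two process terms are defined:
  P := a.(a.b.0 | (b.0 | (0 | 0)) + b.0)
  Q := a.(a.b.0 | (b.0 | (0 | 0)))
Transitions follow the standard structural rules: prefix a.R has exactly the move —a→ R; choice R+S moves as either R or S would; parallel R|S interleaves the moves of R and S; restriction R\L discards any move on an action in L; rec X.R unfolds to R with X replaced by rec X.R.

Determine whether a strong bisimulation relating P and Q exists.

LTS(P): 8 reachable states
  m0 = a.(a.b.0 | (b.0 | (0 | 0)) + b.0) | -a-> m1
  m1 = a.b.0 | (b.0 | (0 | 0)) + b.0 | -a-> m2, -b-> m3, -b-> m4
  m2 = b.0 | (b.0 | (0 | 0)) | -b-> m5, -b-> m6
  m3 = 0 | ∅
  m4 = a.b.0 | (0 | (0 | 0)) | -a-> m6
  m5 = 0 | (b.0 | (0 | 0)) | -b-> m7
  m6 = b.0 | (0 | (0 | 0)) | -b-> m7
  m7 = 0 | (0 | (0 | 0)) | ∅
LTS(Q): 7 reachable states
  n0 = a.(a.b.0 | (b.0 | (0 | 0))) | -a-> n1
  n1 = a.b.0 | (b.0 | (0 | 0)) | -a-> n2, -b-> n3
  n2 = b.0 | (b.0 | (0 | 0)) | -b-> n4, -b-> n5
  n3 = a.b.0 | (0 | (0 | 0)) | -a-> n5
  n4 = 0 | (b.0 | (0 | 0)) | -b-> n6
  n5 = b.0 | (0 | (0 | 0)) | -b-> n6
  n6 = 0 | (0 | (0 | 0)) | ∅
Partition-refinement fixed point:
  B0 = {m0}
  B1 = {m1}
  B2 = {m3, m7, n6}
  B3 = {m4, n3}
  B4 = {m5, m6, n4, n5}
  B5 = {m2, n2}
  B6 = {n0}
  B7 = {n1}
m0 ∈ B0, n0 ∈ B6 → different blocks

P ≁ Q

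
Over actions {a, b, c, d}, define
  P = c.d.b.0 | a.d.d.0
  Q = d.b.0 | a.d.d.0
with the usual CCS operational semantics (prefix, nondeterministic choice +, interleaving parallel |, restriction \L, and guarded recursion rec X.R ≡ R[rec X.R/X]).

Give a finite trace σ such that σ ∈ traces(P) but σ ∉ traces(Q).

c

Reachable graph of P (16 states):
  p0 = c.d.b.0 | a.d.d.0 | ··a··> p1, ··c··> p2
  p1 = c.d.b.0 | d.d.0 | ··c··> p3, ··d··> p4
  p2 = d.b.0 | a.d.d.0 | ··a··> p3, ··d··> p5
  p3 = d.b.0 | d.d.0 | ··d··> p6, ··d··> p7
  p4 = c.d.b.0 | d.0 | ··c··> p7, ··d··> p8
  p5 = b.0 | a.d.d.0 | ··a··> p6, ··b··> p9
  p6 = b.0 | d.d.0 | ··b··> p10, ··d··> p11
  p7 = d.b.0 | d.0 | ··d··> p11, ··d··> p12
  p8 = c.d.b.0 | 0 | ··c··> p12
  p9 = 0 | a.d.d.0 | ··a··> p10
  p10 = 0 | d.d.0 | ··d··> p13
  p11 = b.0 | d.0 | ··b··> p13, ··d··> p14
  p12 = d.b.0 | 0 | ··d··> p14
  p13 = 0 | d.0 | ··d··> p15
  p14 = b.0 | 0 | ··b··> p15
  p15 = 0 | 0 | deadlocked
Reachable graph of Q (12 states):
  q0 = d.b.0 | a.d.d.0 | ··a··> q1, ··d··> q2
  q1 = d.b.0 | d.d.0 | ··d··> q3, ··d··> q4
  q2 = b.0 | a.d.d.0 | ··a··> q3, ··b··> q5
  q3 = b.0 | d.d.0 | ··b··> q6, ··d··> q7
  q4 = d.b.0 | d.0 | ··d··> q7, ··d··> q8
  q5 = 0 | a.d.d.0 | ··a··> q6
  q6 = 0 | d.d.0 | ··d··> q9
  q7 = b.0 | d.0 | ··b··> q9, ··d··> q10
  q8 = d.b.0 | 0 | ··d··> q10
  q9 = 0 | d.0 | ··d··> q11
  q10 = b.0 | 0 | ··b··> q11
  q11 = 0 | 0 | deadlocked
Trace ⟨c⟩ through P, begin at {p0}:
  after c @ step 1: {p2}
  P completes σ.
Trace ⟨c⟩ through Q, begin at {q0}:
  after c @ step 1: ∅ (Q stuck)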